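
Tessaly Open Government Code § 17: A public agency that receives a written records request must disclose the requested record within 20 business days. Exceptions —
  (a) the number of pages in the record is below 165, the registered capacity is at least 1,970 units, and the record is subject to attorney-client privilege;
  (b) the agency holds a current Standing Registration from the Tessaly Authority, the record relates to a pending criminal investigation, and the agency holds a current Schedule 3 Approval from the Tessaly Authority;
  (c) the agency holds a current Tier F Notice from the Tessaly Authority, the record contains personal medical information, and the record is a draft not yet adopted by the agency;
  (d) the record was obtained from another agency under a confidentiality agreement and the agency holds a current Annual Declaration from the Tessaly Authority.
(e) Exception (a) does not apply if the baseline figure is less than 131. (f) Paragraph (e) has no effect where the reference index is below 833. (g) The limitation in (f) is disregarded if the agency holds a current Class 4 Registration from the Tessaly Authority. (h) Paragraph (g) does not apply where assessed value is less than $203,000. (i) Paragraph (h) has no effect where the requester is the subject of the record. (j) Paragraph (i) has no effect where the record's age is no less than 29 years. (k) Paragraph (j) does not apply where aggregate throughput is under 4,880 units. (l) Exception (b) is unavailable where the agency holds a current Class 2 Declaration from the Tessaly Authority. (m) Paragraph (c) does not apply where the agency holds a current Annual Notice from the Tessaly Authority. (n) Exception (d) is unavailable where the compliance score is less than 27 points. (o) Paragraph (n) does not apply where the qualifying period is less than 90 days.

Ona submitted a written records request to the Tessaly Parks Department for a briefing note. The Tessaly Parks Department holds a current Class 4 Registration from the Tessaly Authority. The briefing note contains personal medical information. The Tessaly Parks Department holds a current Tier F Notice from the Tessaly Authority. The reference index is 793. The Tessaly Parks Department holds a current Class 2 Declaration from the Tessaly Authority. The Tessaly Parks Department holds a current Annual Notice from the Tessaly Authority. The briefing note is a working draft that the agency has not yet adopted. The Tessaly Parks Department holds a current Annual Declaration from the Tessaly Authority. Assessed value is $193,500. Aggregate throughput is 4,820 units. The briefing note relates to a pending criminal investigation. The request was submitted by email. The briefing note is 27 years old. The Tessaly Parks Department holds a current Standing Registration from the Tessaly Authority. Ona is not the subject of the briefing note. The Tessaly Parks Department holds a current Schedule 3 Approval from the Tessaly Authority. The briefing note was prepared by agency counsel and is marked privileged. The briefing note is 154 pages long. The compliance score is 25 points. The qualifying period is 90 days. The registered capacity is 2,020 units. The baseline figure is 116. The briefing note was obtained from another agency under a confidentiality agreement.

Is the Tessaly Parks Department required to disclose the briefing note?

No — exception (a) applies; the Tessaly Parks Department is not required to disclose the briefing note.

Exception (a) is satisfied on its face — the number of pages in the record is 154, below the 165 limit; the registered capacity is 2,020 units, meeting the 1,970 units threshold; the briefing note is privileged. Considering the limiting provisions: (e) is triggered (the baseline figure is 116, less than the 131 limit), but yields to (f): (f) is engaged — the reference index is 793, below the 833 limit. (g) is engaged (a current Class 4 Registration is held), but is displaced by (h): (h) is engaged — assessed value is $193,500, less than the $203,000 limit. (i) is not triggered (Ona is not the subject of the briefing note), so (h) stands. Exception (a) stands.
Exception (b)'s conditions are all satisfied: a current Standing Registration is held; the briefing note relates to a pending investigation; a current Schedule 3 Approval is held. Turning to paragraph (l): (l) operates against (b): a current Class 2 Declaration is held. (b) is therefore removed.
Exception (c): a current Tier F Notice is held; the briefing note contains personal medical information; the briefing note is an unadopted draft — every condition holds. However, paragraph (m) must be considered: (m) applies — a current Annual Notice is held. (c) is therefore removed.
Exception (d)'s conditions are all satisfied: the briefing note was obtained under a confidentiality agreement; a current Annual Declaration is held. But applying paragraphs (n)–(o): (n) operates against (d): the compliance score is 25 points, less than the 27 points limit. (o), which would lift (n), does not operate here — the qualifying period is 90 days, not less than 90 days. Exception (d) does not apply.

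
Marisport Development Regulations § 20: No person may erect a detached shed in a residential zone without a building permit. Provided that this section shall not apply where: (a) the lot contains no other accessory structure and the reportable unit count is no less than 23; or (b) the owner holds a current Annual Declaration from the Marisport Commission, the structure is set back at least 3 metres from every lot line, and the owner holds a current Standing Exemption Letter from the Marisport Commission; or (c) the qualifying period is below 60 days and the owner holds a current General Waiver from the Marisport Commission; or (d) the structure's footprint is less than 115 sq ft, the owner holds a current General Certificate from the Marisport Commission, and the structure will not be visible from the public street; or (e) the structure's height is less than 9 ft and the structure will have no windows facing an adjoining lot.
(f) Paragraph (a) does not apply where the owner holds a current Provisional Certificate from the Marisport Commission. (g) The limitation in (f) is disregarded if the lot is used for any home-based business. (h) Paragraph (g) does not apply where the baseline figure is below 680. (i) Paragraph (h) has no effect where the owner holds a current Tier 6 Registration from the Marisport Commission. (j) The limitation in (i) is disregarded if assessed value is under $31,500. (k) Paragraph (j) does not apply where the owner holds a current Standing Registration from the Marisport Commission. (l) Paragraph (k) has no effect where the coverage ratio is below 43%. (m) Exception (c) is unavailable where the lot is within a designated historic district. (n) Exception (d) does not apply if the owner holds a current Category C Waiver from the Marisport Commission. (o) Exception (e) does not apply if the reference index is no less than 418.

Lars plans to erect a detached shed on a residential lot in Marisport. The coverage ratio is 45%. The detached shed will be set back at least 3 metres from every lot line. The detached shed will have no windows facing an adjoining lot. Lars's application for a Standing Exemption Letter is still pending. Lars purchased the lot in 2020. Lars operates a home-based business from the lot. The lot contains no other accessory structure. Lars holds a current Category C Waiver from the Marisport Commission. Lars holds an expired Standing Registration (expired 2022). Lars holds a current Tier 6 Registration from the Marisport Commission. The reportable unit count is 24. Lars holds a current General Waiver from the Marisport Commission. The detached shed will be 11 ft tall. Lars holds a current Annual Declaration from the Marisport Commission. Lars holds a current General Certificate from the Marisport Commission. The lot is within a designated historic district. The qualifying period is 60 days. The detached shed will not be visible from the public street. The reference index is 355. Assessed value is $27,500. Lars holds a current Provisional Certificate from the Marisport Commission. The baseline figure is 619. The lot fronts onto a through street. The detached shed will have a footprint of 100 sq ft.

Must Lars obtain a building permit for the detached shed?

Exception (a): the lot has no other accessory structure; the reportable unit count is 24, meeting the 23 threshold — every condition holds. But applying paragraphs (f)–(l): (f) applies — a current Provisional Certificate is held. (g) operates (a home-based business operates on the lot), but is set aside by (h): (h) operates against (g): the baseline figure is 619, below the 680 limit. (i) is triggered (a current Tier 6 Registration is held), but yields to (j): (j) operates against (i): assessed value is $27,500, under the $31,500 limit. (k) is not engaged (there is no Standing Registration in force), so (j) stands. So (a) is unavailable.
Exception (b) does not apply: no current Standing Exemption Letter is held.
Exception (c) fails — the qualifying period is 60 days, not below 60 days.
Exception (d): the structure's footprint is 100 sq ft, less than the 115 sq ft limit; a current General Certificate is held; the structure will not be visible from the street — every condition holds. But: (n) operates against (d): a current Category C Waiver is held. So (d) is unavailable.
Exception (e) requires that the structure's height is less than 9 ft; but the structure's height is 11 ft, not less than 9 ft, so (e) is unavailable.
No exception is made out. Lars falls within the general rule.

Yes — Lars must obtain a building permit.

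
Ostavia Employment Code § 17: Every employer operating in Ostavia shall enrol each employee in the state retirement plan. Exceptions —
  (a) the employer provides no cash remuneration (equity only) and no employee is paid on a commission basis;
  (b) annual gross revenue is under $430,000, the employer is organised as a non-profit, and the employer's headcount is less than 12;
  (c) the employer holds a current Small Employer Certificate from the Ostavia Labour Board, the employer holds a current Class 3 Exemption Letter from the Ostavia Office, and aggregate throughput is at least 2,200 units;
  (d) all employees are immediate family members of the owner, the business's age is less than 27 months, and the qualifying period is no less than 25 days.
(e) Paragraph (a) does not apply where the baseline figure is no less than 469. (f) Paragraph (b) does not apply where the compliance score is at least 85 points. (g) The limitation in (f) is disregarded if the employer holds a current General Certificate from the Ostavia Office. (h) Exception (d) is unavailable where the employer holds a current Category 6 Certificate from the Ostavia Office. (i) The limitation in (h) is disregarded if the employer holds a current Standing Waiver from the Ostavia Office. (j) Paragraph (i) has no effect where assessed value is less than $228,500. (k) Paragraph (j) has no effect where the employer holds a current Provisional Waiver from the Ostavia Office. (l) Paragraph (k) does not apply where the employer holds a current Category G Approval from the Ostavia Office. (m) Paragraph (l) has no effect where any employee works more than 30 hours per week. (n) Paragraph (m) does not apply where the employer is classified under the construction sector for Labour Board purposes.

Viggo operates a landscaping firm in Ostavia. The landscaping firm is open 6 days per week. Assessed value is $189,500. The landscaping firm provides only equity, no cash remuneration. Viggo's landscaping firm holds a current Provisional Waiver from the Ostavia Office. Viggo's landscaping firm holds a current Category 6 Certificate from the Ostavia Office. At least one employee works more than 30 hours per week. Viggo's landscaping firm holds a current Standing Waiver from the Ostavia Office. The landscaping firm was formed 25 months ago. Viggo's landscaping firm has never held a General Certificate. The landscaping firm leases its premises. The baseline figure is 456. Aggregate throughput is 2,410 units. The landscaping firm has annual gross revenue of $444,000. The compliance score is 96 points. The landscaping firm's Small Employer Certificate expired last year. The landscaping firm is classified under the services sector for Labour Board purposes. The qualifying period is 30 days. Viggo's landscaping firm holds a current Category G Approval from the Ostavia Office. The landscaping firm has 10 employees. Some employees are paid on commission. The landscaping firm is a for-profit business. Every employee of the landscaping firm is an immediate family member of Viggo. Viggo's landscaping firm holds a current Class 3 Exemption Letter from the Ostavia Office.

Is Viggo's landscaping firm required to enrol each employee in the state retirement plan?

No — exception (d) applies; Viggo's landscaping firm is not required to enrol each employee in the state retirement plan.

Exception (a) requires that no employee is paid on a commission basis; but some employees are paid on commission, so (a) is unavailable.
Exception (b) fails — annual gross revenue is $444,000, not under $430,000.
Exception (c) requires that the employer holds a current Small Employer Certificate from the Ostavia Labour Board; but the Small Employer Certificate has expired, so (c) is unavailable.
Exception (d): every employee is an immediate family member; the business's age is 25 months, less than the 27 months limit; the qualifying period is 30 days, meeting the 25 days threshold — every condition holds. As to paragraphs (h)–(n): (h) would limit (d) — a current Category 6 Certificate is held — but (i) sets (h) aside: (i) operates against (h): a current Standing Waiver is held. (j) would limit (i) — assessed value is $189,500, less than the $228,500 limit — but (k) sets (j) aside: (k) operates against (j): a current Provisional Waiver is held. (l) would limit (k) — a current Category G Approval is held — but (m) sets (l) aside: (m) is engaged — at least one employee exceeds 30 hours/week. (n), which would lift (m), is not triggered — the landscaping firm is classified under the services sector. So (d) applies.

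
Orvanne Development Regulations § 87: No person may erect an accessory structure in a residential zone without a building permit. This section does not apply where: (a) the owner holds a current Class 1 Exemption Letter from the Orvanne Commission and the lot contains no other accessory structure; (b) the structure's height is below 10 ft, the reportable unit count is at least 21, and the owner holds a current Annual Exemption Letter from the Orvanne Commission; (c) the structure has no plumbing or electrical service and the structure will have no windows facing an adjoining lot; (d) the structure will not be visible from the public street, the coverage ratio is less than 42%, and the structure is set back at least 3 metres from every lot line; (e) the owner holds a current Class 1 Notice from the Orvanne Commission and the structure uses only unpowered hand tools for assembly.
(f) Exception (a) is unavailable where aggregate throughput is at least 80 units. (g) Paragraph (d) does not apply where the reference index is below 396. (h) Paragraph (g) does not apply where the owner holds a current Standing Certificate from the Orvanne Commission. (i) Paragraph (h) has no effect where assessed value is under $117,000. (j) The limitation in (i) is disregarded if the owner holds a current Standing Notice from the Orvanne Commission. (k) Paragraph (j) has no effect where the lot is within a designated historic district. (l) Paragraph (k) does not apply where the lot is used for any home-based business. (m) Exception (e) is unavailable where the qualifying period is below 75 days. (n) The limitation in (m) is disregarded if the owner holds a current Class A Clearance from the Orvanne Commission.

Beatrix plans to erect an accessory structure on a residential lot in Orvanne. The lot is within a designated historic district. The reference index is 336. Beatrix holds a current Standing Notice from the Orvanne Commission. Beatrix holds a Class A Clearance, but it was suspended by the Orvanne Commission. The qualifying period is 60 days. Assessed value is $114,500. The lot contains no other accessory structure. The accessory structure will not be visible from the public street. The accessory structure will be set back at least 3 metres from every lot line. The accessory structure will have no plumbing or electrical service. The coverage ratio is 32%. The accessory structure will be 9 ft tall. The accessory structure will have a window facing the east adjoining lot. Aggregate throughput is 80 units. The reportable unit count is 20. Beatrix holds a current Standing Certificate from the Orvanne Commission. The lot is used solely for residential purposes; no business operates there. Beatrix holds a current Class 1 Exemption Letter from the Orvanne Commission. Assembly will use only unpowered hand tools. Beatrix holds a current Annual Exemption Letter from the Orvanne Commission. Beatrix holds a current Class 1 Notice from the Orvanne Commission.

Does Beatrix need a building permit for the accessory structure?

Yes — Beatrix must obtain a building permit.

All of (a)'s requirements are met (a current Class 1 Exemption Letter is held; the lot has no other accessory structure). But: (f) is engaged — aggregate throughput is 80 units, meeting the 80 units threshold. (a) is therefore removed.
Exception (b) does not apply: the reportable unit count is 20, short of 21.
Exception (c) does not apply: a window faces an adjoining lot.
All of (d)'s requirements are met (the structure will not be visible from the street; the coverage ratio is 32%, less than the 42% limit; the setback is at least 3 m on every side). But: (g) applies — the reference index is 336, below the 396 limit. (h) would limit (g) — a current Standing Certificate is held — but (i) sets (h) aside: (i) operates against (h): assessed value is $114,500, under the $117,000 limit. (j) would limit (i) — a current Standing Notice is held — but (k) sets (j) aside: (k) operates against (j): the lot is in a historic district. (l) is not engaged (the lot is solely residential), so (k) stands. Exception (d) does not apply.
Exception (e) is satisfied on its face — a current Class 1 Notice is held; assembly uses only hand tools. However, paragraphs (m)–(n) must be considered: (m) operates against (e): the qualifying period is 60 days, below the 75 days limit. (n), which would lift (m), is not engaged — the Class A Clearance is not current. Exception (e) does not apply.
No exception applies. The general rule governs.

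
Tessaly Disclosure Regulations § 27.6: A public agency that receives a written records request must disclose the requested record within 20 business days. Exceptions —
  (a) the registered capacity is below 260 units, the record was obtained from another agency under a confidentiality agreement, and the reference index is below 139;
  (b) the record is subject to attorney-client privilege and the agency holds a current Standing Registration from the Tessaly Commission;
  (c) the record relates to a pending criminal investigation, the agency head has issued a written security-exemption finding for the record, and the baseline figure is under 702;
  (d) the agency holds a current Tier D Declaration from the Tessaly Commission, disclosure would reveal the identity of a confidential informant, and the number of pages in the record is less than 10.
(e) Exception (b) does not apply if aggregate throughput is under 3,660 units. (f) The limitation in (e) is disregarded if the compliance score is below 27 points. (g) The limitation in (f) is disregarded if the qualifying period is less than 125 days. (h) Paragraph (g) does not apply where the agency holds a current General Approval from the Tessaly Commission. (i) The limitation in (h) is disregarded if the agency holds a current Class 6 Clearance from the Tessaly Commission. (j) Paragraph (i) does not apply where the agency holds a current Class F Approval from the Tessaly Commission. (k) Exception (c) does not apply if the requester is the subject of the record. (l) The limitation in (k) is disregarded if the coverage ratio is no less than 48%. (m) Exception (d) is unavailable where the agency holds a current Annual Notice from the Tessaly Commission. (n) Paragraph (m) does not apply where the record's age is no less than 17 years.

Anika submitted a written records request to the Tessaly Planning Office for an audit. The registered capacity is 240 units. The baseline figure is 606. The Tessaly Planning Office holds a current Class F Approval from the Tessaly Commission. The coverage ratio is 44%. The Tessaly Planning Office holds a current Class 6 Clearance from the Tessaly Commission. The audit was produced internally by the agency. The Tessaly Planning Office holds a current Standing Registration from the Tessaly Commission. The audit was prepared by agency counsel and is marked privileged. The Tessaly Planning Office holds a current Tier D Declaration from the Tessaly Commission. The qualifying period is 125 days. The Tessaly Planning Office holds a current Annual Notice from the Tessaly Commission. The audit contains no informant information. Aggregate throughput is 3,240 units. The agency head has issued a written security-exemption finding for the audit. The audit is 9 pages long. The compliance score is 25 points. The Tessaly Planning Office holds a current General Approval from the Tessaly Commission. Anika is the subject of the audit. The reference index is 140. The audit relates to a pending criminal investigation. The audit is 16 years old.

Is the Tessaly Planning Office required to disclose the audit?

Exception (a) does not apply: the audit was produced internally.
Exception (b) is satisfied on its face — the audit is privileged; a current Standing Registration is held. Under paragraphs (e)–(j): (e) would limit (b) — aggregate throughput is 3,240 units, under the 3,660 units limit — but (f) sets (e) aside: (f) operates against (e): the compliance score is 25 points, below the 27 points limit. (g) is inapplicable (the qualifying period is 125 days, not less than 125 days), so (f) stands. (b) remains available.
Exception (c)'s conditions are all satisfied: the audit relates to a pending investigation; a written security-exemption finding has been issued; the baseline figure is 606, under the 702 limit. However, paragraphs (k)–(l) must be considered: (k) is engaged — Anika is the subject of the audit. (l) is not triggered (the coverage ratio is 44%, short of 48%), so (k) stands. (c) is therefore removed.
Exception (d) does not apply: the audit contains no informant information.

No — exception (b) applies; the Tessaly Planning Office is not required to disclose the audit.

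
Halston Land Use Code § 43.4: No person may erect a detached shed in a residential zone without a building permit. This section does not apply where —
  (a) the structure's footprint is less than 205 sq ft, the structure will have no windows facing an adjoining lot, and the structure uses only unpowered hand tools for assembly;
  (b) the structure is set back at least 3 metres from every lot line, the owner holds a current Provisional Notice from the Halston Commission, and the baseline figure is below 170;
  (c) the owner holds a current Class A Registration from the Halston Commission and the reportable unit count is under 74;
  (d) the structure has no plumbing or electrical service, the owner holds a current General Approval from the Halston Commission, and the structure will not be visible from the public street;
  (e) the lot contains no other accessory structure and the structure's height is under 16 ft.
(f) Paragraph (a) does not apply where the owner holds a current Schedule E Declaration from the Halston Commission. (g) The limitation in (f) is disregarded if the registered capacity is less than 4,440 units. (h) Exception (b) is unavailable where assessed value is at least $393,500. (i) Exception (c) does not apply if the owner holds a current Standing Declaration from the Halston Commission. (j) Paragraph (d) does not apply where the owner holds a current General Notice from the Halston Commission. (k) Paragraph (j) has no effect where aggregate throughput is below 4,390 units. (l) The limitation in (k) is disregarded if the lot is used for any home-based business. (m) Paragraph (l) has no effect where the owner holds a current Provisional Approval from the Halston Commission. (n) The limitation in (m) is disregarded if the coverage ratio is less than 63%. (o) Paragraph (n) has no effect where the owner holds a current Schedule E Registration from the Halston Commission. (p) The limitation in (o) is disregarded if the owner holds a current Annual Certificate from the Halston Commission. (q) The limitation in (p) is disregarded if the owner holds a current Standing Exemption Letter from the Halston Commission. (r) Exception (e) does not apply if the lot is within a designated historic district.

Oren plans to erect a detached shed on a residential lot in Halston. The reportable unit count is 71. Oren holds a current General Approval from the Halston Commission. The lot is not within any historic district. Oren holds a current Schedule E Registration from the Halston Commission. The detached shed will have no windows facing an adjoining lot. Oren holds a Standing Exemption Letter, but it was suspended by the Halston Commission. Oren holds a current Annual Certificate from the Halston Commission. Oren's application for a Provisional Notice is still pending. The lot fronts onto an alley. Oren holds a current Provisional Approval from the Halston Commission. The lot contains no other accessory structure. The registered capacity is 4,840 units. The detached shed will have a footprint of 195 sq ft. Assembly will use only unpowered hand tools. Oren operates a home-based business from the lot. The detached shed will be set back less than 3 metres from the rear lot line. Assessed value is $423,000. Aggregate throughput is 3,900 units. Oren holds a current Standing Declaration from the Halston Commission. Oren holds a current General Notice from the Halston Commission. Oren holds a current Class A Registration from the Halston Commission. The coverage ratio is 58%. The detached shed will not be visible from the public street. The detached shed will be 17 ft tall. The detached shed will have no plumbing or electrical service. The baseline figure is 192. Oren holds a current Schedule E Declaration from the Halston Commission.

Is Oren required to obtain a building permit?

Exception (a): the structure's footprint is 195 sq ft, less than the 205 sq ft limit; no windows face an adjoining lot; assembly uses only hand tools — every condition holds. But: (f) operates against (a): a current Schedule E Declaration is held. (g) is not engaged (the registered capacity is 4,840 units, not less than 4,440 units), so (f) stands. So (a) is unavailable.
Exception (b) does not apply: the rear setback is under 3 m.
Exception (c)'s conditions are all satisfied: a current Class A Registration is held; the reportable unit count is 71, under the 74 limit. But: (i) is engaged — a current Standing Declaration is held. Exception (c) does not apply.
All of (d)'s requirements are met (there is no plumbing or electrical service; a current General Approval is held; the structure will not be visible from the street). But: (j) operates against (d): a current General Notice is held. (k) would limit (j) — aggregate throughput is 3,900 units, below the 4,390 units limit — but (l) sets (k) aside: (l) operates against (k): a home-based business operates on the lot. (m) applies (a current Provisional Approval is held), but is overridden by (n): (n) operates against (m): the coverage ratio is 58%, less than the 63% limit. (o) is engaged (a current Schedule E Registration is held), but is itself disapplied by (p): (p) operates against (o): a current Annual Certificate is held. (q), which would lift (p), is not triggered — the Standing Exemption Letter is not current. Exception (d) does not apply.
Exception (e) fails — the structure's height is 17 ft, not under 16 ft.
No exception displaces § 43.4.

Yes — Oren must obtain a building permit.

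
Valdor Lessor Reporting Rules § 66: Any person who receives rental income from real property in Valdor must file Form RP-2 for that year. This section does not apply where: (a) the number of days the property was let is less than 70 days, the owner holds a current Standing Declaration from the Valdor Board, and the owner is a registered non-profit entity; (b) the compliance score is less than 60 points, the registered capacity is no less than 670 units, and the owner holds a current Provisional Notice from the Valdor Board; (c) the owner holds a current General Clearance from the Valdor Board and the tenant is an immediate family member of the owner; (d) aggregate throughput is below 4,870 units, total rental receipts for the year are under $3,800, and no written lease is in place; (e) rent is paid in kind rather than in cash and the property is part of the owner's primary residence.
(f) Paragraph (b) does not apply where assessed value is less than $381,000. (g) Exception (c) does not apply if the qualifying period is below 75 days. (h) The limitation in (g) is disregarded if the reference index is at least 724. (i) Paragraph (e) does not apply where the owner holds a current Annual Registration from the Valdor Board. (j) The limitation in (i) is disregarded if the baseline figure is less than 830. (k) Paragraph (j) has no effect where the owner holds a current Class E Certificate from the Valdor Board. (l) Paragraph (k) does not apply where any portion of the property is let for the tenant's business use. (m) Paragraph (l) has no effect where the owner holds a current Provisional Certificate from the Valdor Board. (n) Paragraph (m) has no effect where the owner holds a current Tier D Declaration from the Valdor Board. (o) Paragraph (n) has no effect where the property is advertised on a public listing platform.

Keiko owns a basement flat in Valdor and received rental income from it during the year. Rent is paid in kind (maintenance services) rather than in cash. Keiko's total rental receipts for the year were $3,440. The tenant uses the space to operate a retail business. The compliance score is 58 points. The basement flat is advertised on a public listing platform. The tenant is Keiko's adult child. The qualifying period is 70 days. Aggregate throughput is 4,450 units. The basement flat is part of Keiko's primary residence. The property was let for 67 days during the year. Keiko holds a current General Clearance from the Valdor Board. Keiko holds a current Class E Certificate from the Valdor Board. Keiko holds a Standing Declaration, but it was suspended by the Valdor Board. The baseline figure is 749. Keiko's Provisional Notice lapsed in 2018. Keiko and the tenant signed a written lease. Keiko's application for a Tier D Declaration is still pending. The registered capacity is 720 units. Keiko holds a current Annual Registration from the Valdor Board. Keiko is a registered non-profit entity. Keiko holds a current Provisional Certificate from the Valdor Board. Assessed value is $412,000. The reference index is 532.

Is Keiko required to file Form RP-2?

Yes — Keiko must file Form RP-2.

Exception (a) fails — the Standing Declaration is not current.
Exception (b) requires that the owner holds a current Provisional Notice from the Valdor Board; but there is no Provisional Notice in force, so (b) is unavailable.
Exception (c)'s conditions are all satisfied: a current General Clearance is held; the tenant is an immediate family member. However, paragraphs (g)–(h) must be considered: (g) applies — the qualifying period is 70 days, below the 75 days limit. (h), which would lift (g), is not triggered — the reference index is 532, short of 724. (c) is therefore removed.
Exception (d) does not apply: a written lease is in place.
Exception (e) is satisfied on its face — rent is paid in kind; the basement flat is part of the primary residence. But applying paragraphs (i)–(o): (i) is engaged — a current Annual Registration is held. (j) would limit (i) — the baseline figure is 749, less than the 830 limit — but (k) sets (j) aside: (k) operates against (j): a current Class E Certificate is held. (l) is triggered (the space is let for business use), but is set aside by (m): (m) is triggered — a current Provisional Certificate is held. (n) is inapplicable (no current Tier D Declaration is held), so (m) stands. Exception (e) does not apply.
None of the exceptions is available; § 66 applies in full.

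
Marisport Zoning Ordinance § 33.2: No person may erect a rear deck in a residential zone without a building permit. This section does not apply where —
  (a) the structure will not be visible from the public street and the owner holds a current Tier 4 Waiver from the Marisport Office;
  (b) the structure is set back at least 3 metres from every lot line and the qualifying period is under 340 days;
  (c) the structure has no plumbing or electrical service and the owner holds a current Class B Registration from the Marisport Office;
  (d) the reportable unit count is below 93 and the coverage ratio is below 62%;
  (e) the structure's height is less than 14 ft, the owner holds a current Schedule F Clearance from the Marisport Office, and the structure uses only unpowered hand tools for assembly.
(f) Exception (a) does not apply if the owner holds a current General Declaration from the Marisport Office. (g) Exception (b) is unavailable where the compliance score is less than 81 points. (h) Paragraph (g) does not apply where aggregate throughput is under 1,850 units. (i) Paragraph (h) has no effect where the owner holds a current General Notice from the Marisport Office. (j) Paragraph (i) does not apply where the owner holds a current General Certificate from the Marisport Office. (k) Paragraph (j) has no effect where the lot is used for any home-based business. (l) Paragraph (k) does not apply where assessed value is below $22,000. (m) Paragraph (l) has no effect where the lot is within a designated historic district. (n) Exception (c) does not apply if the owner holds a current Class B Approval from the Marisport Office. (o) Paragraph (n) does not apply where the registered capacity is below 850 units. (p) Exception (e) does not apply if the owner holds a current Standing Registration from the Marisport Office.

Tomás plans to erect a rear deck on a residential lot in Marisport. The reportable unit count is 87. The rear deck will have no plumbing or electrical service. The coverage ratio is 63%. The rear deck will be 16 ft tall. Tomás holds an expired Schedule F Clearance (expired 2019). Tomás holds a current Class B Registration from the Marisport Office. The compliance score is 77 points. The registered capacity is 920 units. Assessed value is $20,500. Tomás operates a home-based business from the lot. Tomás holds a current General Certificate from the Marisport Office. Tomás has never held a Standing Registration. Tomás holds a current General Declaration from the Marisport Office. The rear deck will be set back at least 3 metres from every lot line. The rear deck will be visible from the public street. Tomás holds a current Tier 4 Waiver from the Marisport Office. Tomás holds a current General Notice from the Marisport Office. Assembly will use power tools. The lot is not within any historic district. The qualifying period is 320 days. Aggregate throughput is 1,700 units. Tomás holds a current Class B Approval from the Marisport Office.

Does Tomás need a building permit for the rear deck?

Exception (a) requires that the structure will not be visible from the public street; but the structure will be visible from the street, so (a) is unavailable.
Exception (b): the setback is at least 3 m on every side; the qualifying period is 320 days, under the 340 days limit — every condition holds. As to paragraphs (g)–(m): (g) applies (the compliance score is 77 points, less than the 81 points limit), but is itself disapplied by (h): (h) operates against (g): aggregate throughput is 1,700 units, under the 1,850 units limit. (i) is triggered (a current General Notice is held), but is set aside by (j): (j) applies — a current General Certificate is held. (k) would limit (j) — a home-based business operates on the lot — but (l) sets (k) aside: (l) operates — assessed value is $20,500, below the $22,000 limit. (m) is inapplicable (the lot is not in a historic district), so (l) stands. So (b) applies.
Exception (c) is satisfied on its face — there is no plumbing or electrical service; a current Class B Registration is held. But: (n) operates — a current Class B Approval is held. (o) is not engaged (the registered capacity is 920 units, not below 850 units), so (n) stands. So (c) is unavailable.
Exception (d) does not apply: the coverage ratio is 63%, not below 62%.
Exception (e) requires that the structure's height is less than 14 ft; but the structure's height is 16 ft, not less than 14 ft, so (e) is unavailable.

No — exception (b) applies; Tomás does not need a building permit.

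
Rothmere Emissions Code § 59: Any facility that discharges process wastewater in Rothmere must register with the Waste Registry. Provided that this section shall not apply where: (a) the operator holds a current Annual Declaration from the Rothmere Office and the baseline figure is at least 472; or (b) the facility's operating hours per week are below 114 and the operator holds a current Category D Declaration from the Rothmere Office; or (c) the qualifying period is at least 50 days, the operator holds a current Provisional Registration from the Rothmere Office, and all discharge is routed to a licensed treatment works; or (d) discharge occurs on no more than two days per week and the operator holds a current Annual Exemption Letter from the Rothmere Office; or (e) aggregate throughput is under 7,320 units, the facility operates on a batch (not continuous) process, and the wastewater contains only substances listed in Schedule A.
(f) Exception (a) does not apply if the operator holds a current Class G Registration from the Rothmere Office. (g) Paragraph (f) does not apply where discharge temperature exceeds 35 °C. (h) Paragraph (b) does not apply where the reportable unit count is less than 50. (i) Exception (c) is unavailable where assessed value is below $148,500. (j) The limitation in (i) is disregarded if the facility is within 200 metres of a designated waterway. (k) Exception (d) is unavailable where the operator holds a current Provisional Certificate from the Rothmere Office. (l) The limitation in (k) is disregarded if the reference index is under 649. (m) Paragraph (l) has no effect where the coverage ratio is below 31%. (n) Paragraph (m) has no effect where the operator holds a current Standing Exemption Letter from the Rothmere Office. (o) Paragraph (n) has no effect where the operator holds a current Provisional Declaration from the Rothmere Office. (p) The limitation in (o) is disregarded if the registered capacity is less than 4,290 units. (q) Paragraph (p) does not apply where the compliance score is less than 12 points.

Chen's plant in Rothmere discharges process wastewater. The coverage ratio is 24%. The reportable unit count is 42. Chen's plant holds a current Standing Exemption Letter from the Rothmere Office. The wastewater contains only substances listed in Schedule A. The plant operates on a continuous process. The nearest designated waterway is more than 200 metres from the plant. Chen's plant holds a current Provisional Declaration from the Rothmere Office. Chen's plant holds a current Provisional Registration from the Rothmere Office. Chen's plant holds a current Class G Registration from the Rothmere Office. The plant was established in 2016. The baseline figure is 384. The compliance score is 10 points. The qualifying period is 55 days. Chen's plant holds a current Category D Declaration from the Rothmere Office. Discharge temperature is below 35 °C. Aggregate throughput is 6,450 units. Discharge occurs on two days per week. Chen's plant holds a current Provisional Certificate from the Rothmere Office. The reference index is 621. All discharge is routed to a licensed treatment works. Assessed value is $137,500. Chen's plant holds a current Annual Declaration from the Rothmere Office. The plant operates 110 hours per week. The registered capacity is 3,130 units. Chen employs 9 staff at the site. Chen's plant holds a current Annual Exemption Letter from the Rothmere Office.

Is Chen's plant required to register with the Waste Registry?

Exception (a) requires that the baseline figure is at least 472; but the baseline figure is 384, short of 472, so (a) is unavailable.
Exception (b)'s conditions are all satisfied: the facility's operating hours per week are 110, below the 114 limit; a current Category D Declaration is held. However, paragraph (h) must be considered: (h) is engaged — the reportable unit count is 42, less than the 50 limit. So (b) is unavailable.
All of (c)'s requirements are met (the qualifying period is 55 days, meeting the 50 days threshold; a current Provisional Registration is held; discharge is routed to a licensed treatment works). Turning to paragraphs (i)–(j): (i) operates — assessed value is $137,500, below the $148,500 limit. (j), which would lift (i), does not operate here — the plant is more than 200 m from any designated waterway. So (c) is unavailable.
Exception (d): discharge occurs on no more than two days per week; a current Annual Exemption Letter is held — every condition holds. But: (k) operates against (d): a current Provisional Certificate is held. (l) would limit (k) — the reference index is 621, under the 649 limit — but (m) sets (l) aside: (m) is engaged — the coverage ratio is 24%, below the 31% limit. (n) operates (a current Standing Exemption Letter is held), but yields to (o): (o) operates against (n): a current Provisional Declaration is held. (p) is triggered (the registered capacity is 3,130 units, less than the 4,290 units limit), but is overridden by (q): (q) is triggered — the compliance score is 10 points, less than the 12 points limit. So (d) is unavailable.
Exception (e) does not apply: the facility operates on a continuous process.
No exception is made out. Chen's plant falls within the general rule.

Yes — Chen's plant must register with the Waste Registry.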